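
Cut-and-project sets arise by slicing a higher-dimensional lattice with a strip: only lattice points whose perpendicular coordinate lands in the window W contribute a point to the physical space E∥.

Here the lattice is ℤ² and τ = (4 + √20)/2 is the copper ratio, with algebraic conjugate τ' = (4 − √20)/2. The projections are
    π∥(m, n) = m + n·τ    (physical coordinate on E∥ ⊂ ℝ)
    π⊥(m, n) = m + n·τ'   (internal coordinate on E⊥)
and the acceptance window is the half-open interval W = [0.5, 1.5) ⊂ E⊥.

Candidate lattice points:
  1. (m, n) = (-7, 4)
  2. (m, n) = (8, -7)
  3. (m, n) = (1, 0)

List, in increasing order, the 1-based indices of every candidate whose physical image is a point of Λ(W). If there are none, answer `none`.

Compute τ' = (4−√20)/2 = -0.236068, so π⊥(m,n) = m -0.236068·n.
#1 (-7,4): internal coord -7 + (4)·τ' = -7.944272; -7.944272 ∉ [0.5, 1.5) → out
#2 (8,-7): internal coord 8 + (-7)·τ' = +9.652476; +9.652476 ∉ [0.5, 1.5) → out
#3 (1,0): internal coord 1 + (0)·τ' = +1.000000; +1.000000 ∈ [0.5, 1.5) → IN Λ

3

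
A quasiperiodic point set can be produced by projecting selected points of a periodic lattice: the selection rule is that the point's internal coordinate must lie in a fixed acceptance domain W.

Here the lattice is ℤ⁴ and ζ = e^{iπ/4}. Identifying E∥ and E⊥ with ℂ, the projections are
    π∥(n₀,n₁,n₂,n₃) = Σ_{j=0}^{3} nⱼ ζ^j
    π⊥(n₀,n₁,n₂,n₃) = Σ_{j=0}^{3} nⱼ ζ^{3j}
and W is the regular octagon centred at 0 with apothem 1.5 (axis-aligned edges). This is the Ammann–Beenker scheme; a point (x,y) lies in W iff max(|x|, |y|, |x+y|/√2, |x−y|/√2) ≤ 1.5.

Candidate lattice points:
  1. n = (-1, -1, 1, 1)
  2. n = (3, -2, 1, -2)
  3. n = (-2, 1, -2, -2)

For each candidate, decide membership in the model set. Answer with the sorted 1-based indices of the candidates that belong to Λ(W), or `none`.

With ζ = e^{iπ/4} the internal vectors are ζ^0,ζ^3,ζ^6,ζ^9.
#1 (-1, -1, 1, 1): internal (0.41421, -1.00000); octagon support 1.00000 vs apothem 1.5 → ∈ W
#2 (3, -2, 1, -2): internal (3.00000, -3.82843); octagon support 4.82843 vs apothem 1.5 → ∉ W
#3 (-2, 1, -2, -2): internal (-4.12132, 1.29289); octagon support 4.12132 vs apothem 1.5 → ∉ W

1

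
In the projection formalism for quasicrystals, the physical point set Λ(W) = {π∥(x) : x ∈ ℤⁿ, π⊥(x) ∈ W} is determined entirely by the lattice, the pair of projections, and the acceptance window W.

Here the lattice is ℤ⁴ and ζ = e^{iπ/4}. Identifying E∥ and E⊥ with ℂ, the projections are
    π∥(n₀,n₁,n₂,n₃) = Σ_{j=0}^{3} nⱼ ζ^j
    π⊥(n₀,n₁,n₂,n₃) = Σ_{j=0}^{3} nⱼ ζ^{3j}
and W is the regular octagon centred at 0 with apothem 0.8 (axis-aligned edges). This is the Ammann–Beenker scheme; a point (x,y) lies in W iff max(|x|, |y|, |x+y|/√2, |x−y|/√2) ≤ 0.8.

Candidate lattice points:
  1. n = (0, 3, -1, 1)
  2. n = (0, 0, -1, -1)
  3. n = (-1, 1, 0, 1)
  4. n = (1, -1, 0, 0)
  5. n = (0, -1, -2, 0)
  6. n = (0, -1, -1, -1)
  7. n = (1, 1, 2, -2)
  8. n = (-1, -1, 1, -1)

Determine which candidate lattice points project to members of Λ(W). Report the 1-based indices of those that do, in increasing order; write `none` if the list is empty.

Internal map: ζ^{3j} for j=0..3 gives (1,0), (−√2/2,√2/2), (0,−1), (√2/2,√2/2).
candidate 1: n = (0, 3, -1, 1) → π⊥ ≈ (-1.4142, +3.8284); max(|x|,|y|,|x±y|/√2) = 3.8284 > 0.8 ⇒ ∉ W
candidate 2: n = (0, 0, -1, -1) → π⊥ ≈ (-0.7071, +0.2929); max(|x|,|y|,|x±y|/√2) = 0.7071 ≤ 0.8 ⇒ ∈ W
candidate 3: n = (-1, 1, 0, 1) → π⊥ ≈ (-1.0000, +1.4142); max(|x|,|y|,|x±y|/√2) = 1.7071 > 0.8 ⇒ ∉ W
candidate 4: n = (1, -1, 0, 0) → π⊥ ≈ (+1.7071, -0.7071); max(|x|,|y|,|x±y|/√2) = 1.7071 > 0.8 ⇒ ∉ W
candidate 5: n = (0, -1, -2, 0) → π⊥ ≈ (+0.7071, +1.2929); max(|x|,|y|,|x±y|/√2) = 1.4142 > 0.8 ⇒ ∉ W
candidate 6: n = (0, -1, -1, -1) → π⊥ ≈ (+0.0000, -0.4142); max(|x|,|y|,|x±y|/√2) = 0.4142 ≤ 0.8 ⇒ ∈ W
candidate 7: n = (1, 1, 2, -2) → π⊥ ≈ (-1.1213, -2.7071); max(|x|,|y|,|x±y|/√2) = 2.7071 > 0.8 ⇒ ∉ W
candidate 8: n = (-1, -1, 1, -1) → π⊥ ≈ (-1.0000, -2.4142); max(|x|,|y|,|x±y|/√2) = 2.4142 > 0.8 ⇒ ∉ W

2, 6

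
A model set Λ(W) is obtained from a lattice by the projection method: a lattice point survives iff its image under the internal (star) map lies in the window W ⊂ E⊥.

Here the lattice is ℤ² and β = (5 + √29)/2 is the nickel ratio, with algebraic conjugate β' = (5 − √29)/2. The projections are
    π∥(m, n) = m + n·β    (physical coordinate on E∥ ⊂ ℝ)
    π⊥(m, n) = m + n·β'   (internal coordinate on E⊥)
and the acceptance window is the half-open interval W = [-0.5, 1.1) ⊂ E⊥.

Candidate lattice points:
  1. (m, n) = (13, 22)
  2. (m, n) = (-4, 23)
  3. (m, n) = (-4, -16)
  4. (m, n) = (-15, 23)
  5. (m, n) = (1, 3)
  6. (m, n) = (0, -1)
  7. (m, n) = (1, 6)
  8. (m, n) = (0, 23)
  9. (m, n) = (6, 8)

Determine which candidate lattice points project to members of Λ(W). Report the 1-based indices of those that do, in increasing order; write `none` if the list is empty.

Numerically β ≈ 5.192582 and β' = −1/β ≈ -0.192582.
[1] lift (13,22): star map gives 8.763187; window check -0.5 ≤ 8.763187 < 1.1 is false → out
[2] lift (-4,23): star map gives -8.429395; window check -0.5 ≤ -8.429395 < 1.1 is false → out
[3] lift (-4,-16): star map gives -0.918682; window check -0.5 ≤ -0.918682 < 1.1 is false → out
[4] lift (-15,23): star map gives -19.429395; window check -0.5 ≤ -19.429395 < 1.1 is false → out
[5] lift (1,3): star map gives 0.422253; window check -0.5 ≤ 0.422253 < 1.1 is true → IN Λ
[6] lift (0,-1): star map gives 0.192582; window check -0.5 ≤ 0.192582 < 1.1 is true → IN Λ
[7] lift (1,6): star map gives -0.155494; window check -0.5 ≤ -0.155494 < 1.1 is true → IN Λ
[8] lift (0,23): star map gives -4.429395; window check -0.5 ≤ -4.429395 < 1.1 is false → out
[9] lift (6,8): star map gives 4.459341; window check -0.5 ≤ 4.459341 < 1.1 is false → out

5, 6, 7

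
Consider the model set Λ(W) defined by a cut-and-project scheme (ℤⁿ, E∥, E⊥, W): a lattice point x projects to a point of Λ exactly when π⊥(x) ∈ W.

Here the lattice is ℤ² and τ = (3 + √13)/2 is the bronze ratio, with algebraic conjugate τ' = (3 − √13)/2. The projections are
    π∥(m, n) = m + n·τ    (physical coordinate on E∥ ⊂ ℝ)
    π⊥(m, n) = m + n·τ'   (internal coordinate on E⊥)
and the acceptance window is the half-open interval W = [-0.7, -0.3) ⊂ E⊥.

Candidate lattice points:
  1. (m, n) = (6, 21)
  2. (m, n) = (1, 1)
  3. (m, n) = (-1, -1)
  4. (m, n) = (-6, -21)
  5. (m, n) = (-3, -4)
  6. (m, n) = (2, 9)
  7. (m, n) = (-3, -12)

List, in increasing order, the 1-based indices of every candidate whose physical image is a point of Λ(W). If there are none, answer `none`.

τ' = (3−√13)/2 ≈ -0.30278.
candidate 1: (m,n)=(6,21) → π∥ = 6+21·τ ≈ 75.35829, π⊥ = 6+21·τ' ≈ -0.35829 ∈ [-0.7, -0.3) ⇒ IN Λ
candidate 2: (m,n)=(1,1) → π∥ = 1+1·τ ≈ 4.30278, π⊥ = 1+1·τ' ≈ 0.69722 ∉ [-0.7, -0.3) ⇒ out
candidate 3: (m,n)=(-1,-1) → π∥ = -1-1·τ ≈ -4.30278, π⊥ = -1-1·τ' ≈ -0.69722 ∈ [-0.7, -0.3) ⇒ IN Λ
candidate 4: (m,n)=(-6,-21) → π∥ = -6-21·τ ≈ -75.35829, π⊥ = -6-21·τ' ≈ 0.35829 ∉ [-0.7, -0.3) ⇒ out
candidate 5: (m,n)=(-3,-4) → π∥ = -3-4·τ ≈ -16.21110, π⊥ = -3-4·τ' ≈ -1.78890 ∉ [-0.7, -0.3) ⇒ out
candidate 6: (m,n)=(2,9) → π∥ = 2+9·τ ≈ 31.72498, π⊥ = 2+9·τ' ≈ -0.72498 ∉ [-0.7, -0.3) ⇒ out
candidate 7: (m,n)=(-3,-12) → π∥ = -3-12·τ ≈ -42.63331, π⊥ = -3-12·τ' ≈ 0.63331 ∉ [-0.7, -0.3) ⇒ out

1, 3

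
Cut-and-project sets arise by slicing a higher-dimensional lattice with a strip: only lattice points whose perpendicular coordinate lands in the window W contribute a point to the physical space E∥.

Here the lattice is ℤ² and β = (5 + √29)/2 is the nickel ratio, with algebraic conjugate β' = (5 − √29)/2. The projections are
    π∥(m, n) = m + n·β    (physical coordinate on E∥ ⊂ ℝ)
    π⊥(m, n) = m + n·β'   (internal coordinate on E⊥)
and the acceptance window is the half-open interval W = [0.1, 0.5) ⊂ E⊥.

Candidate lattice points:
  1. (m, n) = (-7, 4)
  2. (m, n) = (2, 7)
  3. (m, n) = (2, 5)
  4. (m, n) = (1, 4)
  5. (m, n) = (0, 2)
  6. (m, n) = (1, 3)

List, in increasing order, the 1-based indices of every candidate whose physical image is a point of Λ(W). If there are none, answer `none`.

4, 6

β' = (5−√29)/2 ≈ -0.1926.
#1 (-7,4): internal coord -7 + (4)·β' = -7.7703; -7.7703 ∉ [0.1, 0.5) → out
#2 (2,7): internal coord 2 + (7)·β' = +0.6519; +0.6519 ∉ [0.1, 0.5) → out
#3 (2,5): internal coord 2 + (5)·β' = +1.0371; +1.0371 ∉ [0.1, 0.5) → out
#4 (1,4): internal coord 1 + (4)·β' = +0.2297; +0.2297 ∈ [0.1, 0.5) → IN Λ
#5 (0,2): internal coord 0 + (2)·β' = -0.3852; -0.3852 ∉ [0.1, 0.5) → out
#6 (1,3): internal coord 1 + (3)·β' = +0.4223; +0.4223 ∈ [0.1, 0.5) → IN Λ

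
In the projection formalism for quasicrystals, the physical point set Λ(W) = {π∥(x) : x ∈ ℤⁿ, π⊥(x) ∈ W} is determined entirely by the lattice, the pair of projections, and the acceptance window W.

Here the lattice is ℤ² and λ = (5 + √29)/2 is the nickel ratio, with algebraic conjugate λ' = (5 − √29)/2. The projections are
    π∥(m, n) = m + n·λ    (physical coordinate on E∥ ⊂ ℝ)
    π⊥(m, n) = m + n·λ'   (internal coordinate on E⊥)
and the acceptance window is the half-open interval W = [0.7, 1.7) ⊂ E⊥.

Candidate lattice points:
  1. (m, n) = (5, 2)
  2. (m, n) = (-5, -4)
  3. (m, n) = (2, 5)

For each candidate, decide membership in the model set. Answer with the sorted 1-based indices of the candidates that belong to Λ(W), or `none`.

3

λ' = (5−√29)/2 ≈ -0.192582.
[1] lift (5,2): star map gives 4.614835; window check 0.7 ≤ 4.614835 < 1.7 is false → out
[2] lift (-5,-4): star map gives -4.229670; window check 0.7 ≤ -4.229670 < 1.7 is false → out
[3] lift (2,5): star map gives 1.037088; window check 0.7 ≤ 1.037088 < 1.7 is true → IN Λ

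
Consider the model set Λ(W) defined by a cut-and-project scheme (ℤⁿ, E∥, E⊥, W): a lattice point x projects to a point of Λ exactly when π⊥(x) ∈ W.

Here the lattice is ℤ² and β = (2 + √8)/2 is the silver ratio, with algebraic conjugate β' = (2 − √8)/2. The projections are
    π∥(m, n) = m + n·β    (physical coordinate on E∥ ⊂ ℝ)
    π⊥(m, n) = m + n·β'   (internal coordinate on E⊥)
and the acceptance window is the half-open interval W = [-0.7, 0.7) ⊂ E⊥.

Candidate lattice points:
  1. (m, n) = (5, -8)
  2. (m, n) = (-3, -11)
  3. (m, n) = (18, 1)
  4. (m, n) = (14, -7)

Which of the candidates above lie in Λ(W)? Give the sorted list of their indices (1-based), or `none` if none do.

none

β' = (2−√8)/2 ≈ -0.41421.
#1 (5,-8): internal coord 5 + (-8)·β' = +8.31371; +8.31371 ∉ [-0.7, 0.7) → out
#2 (-3,-11): internal coord -3 + (-11)·β' = +1.55635; +1.55635 ∉ [-0.7, 0.7) → out
#3 (18,1): internal coord 18 + (1)·β' = +17.58579; +17.58579 ∉ [-0.7, 0.7) → out
#4 (14,-7): internal coord 14 + (-7)·β' = +16.89949; +16.89949 ∉ [-0.7, 0.7) → out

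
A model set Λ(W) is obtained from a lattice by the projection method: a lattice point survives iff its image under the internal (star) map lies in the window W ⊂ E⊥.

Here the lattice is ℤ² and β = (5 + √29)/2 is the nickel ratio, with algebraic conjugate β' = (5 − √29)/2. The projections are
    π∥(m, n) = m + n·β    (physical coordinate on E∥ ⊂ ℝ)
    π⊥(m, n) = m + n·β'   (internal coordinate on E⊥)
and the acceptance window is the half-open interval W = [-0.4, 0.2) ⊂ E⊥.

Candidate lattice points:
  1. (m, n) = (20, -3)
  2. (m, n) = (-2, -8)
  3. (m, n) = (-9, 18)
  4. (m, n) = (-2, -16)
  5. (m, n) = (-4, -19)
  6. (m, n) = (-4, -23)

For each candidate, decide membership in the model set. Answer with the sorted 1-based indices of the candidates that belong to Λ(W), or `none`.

5

Compute β' = (5−√29)/2 = -0.1926, so π⊥(m,n) = m -0.1926·n.
candidate 1: (m,n)=(20,-3) → π∥ = 20-3·β ≈ 4.4223, π⊥ = 20-3·β' ≈ 20.5777 ∉ [-0.4, 0.2) ⇒ out
candidate 2: (m,n)=(-2,-8) → π∥ = -2-8·β ≈ -43.5407, π⊥ = -2-8·β' ≈ -0.4593 ∉ [-0.4, 0.2) ⇒ out
candidate 3: (m,n)=(-9,18) → π∥ = -9+18·β ≈ 84.4665, π⊥ = -9+18·β' ≈ -12.4665 ∉ [-0.4, 0.2) ⇒ out
candidate 4: (m,n)=(-2,-16) → π∥ = -2-16·β ≈ -85.0813, π⊥ = -2-16·β' ≈ 1.0813 ∉ [-0.4, 0.2) ⇒ out
candidate 5: (m,n)=(-4,-19) → π∥ = -4-19·β ≈ -102.6591, π⊥ = -4-19·β' ≈ -0.3409 ∈ [-0.4, 0.2) ⇒ IN Λ
candidate 6: (m,n)=(-4,-23) → π∥ = -4-23·β ≈ -123.4294, π⊥ = -4-23·β' ≈ 0.4294 ∉ [-0.4, 0.2) ⇒ out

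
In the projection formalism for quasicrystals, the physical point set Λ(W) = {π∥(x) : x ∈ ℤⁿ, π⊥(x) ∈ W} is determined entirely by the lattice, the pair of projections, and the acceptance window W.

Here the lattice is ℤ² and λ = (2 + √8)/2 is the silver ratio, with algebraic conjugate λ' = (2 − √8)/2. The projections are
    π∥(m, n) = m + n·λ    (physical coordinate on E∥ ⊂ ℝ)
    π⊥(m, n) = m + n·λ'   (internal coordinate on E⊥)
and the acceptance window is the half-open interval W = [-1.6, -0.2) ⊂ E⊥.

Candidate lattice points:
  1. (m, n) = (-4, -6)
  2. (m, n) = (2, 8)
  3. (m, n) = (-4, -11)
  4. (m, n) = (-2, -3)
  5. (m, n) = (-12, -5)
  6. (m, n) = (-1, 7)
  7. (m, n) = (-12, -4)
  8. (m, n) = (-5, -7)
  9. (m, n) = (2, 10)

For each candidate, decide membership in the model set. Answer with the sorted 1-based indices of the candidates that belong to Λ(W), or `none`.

1, 2, 4

Numerically λ ≈ 2.41421 and λ' = −1/λ ≈ -0.41421.
candidate 1: (m,n)=(-4,-6) → π∥ = -4-6·λ ≈ -18.48528, π⊥ = -4-6·λ' ≈ -1.51472 ∈ [-1.6, -0.2) ⇒ IN Λ
candidate 2: (m,n)=(2,8) → π∥ = 2+8·λ ≈ 21.31371, π⊥ = 2+8·λ' ≈ -1.31371 ∈ [-1.6, -0.2) ⇒ IN Λ
candidate 3: (m,n)=(-4,-11) → π∥ = -4-11·λ ≈ -30.55635, π⊥ = -4-11·λ' ≈ 0.55635 ∉ [-1.6, -0.2) ⇒ out
candidate 4: (m,n)=(-2,-3) → π∥ = -2-3·λ ≈ -9.24264, π⊥ = -2-3·λ' ≈ -0.75736 ∈ [-1.6, -0.2) ⇒ IN Λ
candidate 5: (m,n)=(-12,-5) → π∥ = -12-5·λ ≈ -24.07107, π⊥ = -12-5·λ' ≈ -9.92893 ∉ [-1.6, -0.2) ⇒ out
candidate 6: (m,n)=(-1,7) → π∥ = -1+7·λ ≈ 15.89949, π⊥ = -1+7·λ' ≈ -3.89949 ∉ [-1.6, -0.2) ⇒ out
candidate 7: (m,n)=(-12,-4) → π∥ = -12-4·λ ≈ -21.65685, π⊥ = -12-4·λ' ≈ -10.34315 ∉ [-1.6, -0.2) ⇒ out
candidate 8: (m,n)=(-5,-7) → π∥ = -5-7·λ ≈ -21.89949, π⊥ = -5-7·λ' ≈ -2.10051 ∉ [-1.6, -0.2) ⇒ out
candidate 9: (m,n)=(2,10) → π∥ = 2+10·λ ≈ 26.14214, π⊥ = 2+10·λ' ≈ -2.14214 ∉ [-1.6, -0.2) ⇒ out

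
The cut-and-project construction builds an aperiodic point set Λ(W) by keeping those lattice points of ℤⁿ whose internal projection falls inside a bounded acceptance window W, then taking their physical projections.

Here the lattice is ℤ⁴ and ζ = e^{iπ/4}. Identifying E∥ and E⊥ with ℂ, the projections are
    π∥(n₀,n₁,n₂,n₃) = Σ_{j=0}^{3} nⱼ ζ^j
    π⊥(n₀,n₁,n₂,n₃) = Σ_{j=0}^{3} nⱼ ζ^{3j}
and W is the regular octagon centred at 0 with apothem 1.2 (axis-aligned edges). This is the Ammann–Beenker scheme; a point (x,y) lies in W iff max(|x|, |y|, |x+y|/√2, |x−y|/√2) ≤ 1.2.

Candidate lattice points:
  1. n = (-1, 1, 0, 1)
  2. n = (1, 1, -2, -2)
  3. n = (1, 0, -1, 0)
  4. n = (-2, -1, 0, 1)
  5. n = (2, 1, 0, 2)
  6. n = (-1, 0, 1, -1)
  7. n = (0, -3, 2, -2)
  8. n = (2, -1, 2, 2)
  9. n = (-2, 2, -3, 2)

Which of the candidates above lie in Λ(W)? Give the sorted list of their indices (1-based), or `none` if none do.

π⊥(n) = n₀ + n₁ζ³ + n₂ζ⁶ + n₃ζ⁹ where ζ = e^{iπ/4}.
candidate 1: n = (-1, 1, 0, 1) → π⊥ ≈ (-1.0000, +1.4142); max(|x|,|y|,|x±y|/√2) = 1.7071 > 1.2 ⇒ ∉ W
candidate 2: n = (1, 1, -2, -2) → π⊥ ≈ (-1.1213, +1.2929); max(|x|,|y|,|x±y|/√2) = 1.7071 > 1.2 ⇒ ∉ W
candidate 3: n = (1, 0, -1, 0) → π⊥ ≈ (+1.0000, +1.0000); max(|x|,|y|,|x±y|/√2) = 1.4142 > 1.2 ⇒ ∉ W
candidate 4: n = (-2, -1, 0, 1) → π⊥ ≈ (-0.5858, +0.0000); max(|x|,|y|,|x±y|/√2) = 0.5858 ≤ 1.2 ⇒ ∈ W
candidate 5: n = (2, 1, 0, 2) → π⊥ ≈ (+2.7071, +2.1213); max(|x|,|y|,|x±y|/√2) = 3.4142 > 1.2 ⇒ ∉ W
candidate 6: n = (-1, 0, 1, -1) → π⊥ ≈ (-1.7071, -1.7071); max(|x|,|y|,|x±y|/√2) = 2.4142 > 1.2 ⇒ ∉ W
candidate 7: n = (0, -3, 2, -2) → π⊥ ≈ (+0.7071, -5.5355); max(|x|,|y|,|x±y|/√2) = 5.5355 > 1.2 ⇒ ∉ W
candidate 8: n = (2, -1, 2, 2) → π⊥ ≈ (+4.1213, -1.2929); max(|x|,|y|,|x±y|/√2) = 4.1213 > 1.2 ⇒ ∉ W
candidate 9: n = (-2, 2, -3, 2) → π⊥ ≈ (-2.0000, +5.8284); max(|x|,|y|,|x±y|/√2) = 5.8284 > 1.2 ⇒ ∉ W

4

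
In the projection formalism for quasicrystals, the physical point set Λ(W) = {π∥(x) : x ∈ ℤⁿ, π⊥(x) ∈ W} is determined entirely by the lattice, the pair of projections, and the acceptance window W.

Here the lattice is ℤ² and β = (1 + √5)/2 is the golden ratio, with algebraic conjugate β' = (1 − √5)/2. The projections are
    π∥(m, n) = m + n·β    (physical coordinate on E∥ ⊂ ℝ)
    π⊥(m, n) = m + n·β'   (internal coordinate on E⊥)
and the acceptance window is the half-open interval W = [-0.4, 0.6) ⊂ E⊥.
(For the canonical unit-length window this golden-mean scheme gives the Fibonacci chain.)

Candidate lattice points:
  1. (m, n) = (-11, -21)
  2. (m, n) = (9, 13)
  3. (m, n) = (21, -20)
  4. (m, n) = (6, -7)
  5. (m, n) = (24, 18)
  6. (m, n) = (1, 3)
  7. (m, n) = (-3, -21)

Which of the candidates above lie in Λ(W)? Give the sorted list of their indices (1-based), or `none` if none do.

Numerically β ≈ 1.618034 and β' = −1/β ≈ -0.618034.
[1] lift (-11,-21): star map gives 1.978714; window check -0.4 ≤ 1.978714 < 0.6 is false → out
[2] lift (9,13): star map gives 0.965558; window check -0.4 ≤ 0.965558 < 0.6 is false → out
[3] lift (21,-20): star map gives 33.360680; window check -0.4 ≤ 33.360680 < 0.6 is false → out
[4] lift (6,-7): star map gives 10.326238; window check -0.4 ≤ 10.326238 < 0.6 is false → out
[5] lift (24,18): star map gives 12.875388; window check -0.4 ≤ 12.875388 < 0.6 is false → out
[6] lift (1,3): star map gives -0.854102; window check -0.4 ≤ -0.854102 < 0.6 is false → out
[7] lift (-3,-21): star map gives 9.978714; window check -0.4 ≤ 9.978714 < 0.6 is false → out

none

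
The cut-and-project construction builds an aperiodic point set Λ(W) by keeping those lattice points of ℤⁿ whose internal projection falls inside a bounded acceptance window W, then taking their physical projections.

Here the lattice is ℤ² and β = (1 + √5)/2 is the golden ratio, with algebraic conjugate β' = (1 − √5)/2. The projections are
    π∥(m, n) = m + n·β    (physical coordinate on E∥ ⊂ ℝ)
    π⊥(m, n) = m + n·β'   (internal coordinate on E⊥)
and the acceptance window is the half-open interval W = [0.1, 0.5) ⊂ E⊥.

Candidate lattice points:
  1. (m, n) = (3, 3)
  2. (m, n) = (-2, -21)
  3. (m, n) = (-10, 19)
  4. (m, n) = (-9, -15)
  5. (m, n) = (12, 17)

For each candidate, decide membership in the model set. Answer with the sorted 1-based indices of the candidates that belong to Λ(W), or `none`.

4

Numerically β ≈ 1.6180 and β' = −1/β ≈ -0.6180.
#1 (3,3): internal coord 3 + (3)·β' = +1.1459; +1.1459 ∉ [0.1, 0.5) → out
#2 (-2,-21): internal coord -2 + (-21)·β' = +10.9787; +10.9787 ∉ [0.1, 0.5) → out
#3 (-10,19): internal coord -10 + (19)·β' = -21.7426; -21.7426 ∉ [0.1, 0.5) → out
#4 (-9,-15): internal coord -9 + (-15)·β' = +0.2705; +0.2705 ∈ [0.1, 0.5) → IN Λ
#5 (12,17): internal coord 12 + (17)·β' = +1.4934; +1.4934 ∉ [0.1, 0.5) → out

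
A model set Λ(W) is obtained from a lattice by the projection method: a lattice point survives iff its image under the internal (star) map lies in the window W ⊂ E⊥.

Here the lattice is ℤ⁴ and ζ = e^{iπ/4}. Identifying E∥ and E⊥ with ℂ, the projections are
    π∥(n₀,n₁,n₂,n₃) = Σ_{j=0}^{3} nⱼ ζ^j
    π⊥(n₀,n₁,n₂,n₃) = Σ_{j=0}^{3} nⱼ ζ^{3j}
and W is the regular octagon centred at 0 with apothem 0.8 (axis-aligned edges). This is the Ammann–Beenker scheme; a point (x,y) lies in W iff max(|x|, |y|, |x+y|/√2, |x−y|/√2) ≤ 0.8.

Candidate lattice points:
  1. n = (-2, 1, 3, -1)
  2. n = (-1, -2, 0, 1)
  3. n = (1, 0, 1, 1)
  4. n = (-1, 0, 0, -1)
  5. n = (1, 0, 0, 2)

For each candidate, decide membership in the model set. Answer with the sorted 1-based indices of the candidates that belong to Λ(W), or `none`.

none

With ζ = e^{iπ/4} the internal vectors are ζ^0,ζ^3,ζ^6,ζ^9.
candidate 1: n = (-2, 1, 3, -1) → π⊥ ≈ (-3.41421, -3.00000); max(|x|,|y|,|x±y|/√2) = 4.53553 > 0.8 ⇒ ∉ W
candidate 2: n = (-1, -2, 0, 1) → π⊥ ≈ (+1.12132, -0.70711); max(|x|,|y|,|x±y|/√2) = 1.29289 > 0.8 ⇒ ∉ W
candidate 3: n = (1, 0, 1, 1) → π⊥ ≈ (+1.70711, -0.29289); max(|x|,|y|,|x±y|/√2) = 1.70711 > 0.8 ⇒ ∉ W
candidate 4: n = (-1, 0, 0, -1) → π⊥ ≈ (-1.70711, -0.70711); max(|x|,|y|,|x±y|/√2) = 1.70711 > 0.8 ⇒ ∉ W
candidate 5: n = (1, 0, 0, 2) → π⊥ ≈ (+2.41421, +1.41421); max(|x|,|y|,|x±y|/√2) = 2.70711 > 0.8 ⇒ ∉ W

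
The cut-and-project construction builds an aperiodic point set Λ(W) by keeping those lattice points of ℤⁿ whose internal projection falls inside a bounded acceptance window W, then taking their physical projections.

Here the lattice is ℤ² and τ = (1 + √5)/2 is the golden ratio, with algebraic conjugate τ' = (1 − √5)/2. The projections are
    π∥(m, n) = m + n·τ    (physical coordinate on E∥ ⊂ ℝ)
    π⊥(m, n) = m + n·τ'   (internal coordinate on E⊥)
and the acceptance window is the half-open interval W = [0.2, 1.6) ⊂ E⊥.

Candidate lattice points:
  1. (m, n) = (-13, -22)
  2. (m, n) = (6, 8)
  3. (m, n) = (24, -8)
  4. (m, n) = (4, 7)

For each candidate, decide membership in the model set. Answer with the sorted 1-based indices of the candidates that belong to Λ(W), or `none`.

Numerically τ ≈ 1.6180 and τ' = −1/τ ≈ -0.6180.
[1] lift (-13,-22): star map gives 0.5967; window check 0.2 ≤ 0.5967 < 1.6 is true → IN Λ
[2] lift (6,8): star map gives 1.0557; window check 0.2 ≤ 1.0557 < 1.6 is true → IN Λ
[3] lift (24,-8): star map gives 28.9443; window check 0.2 ≤ 28.9443 < 1.6 is false → out
[4] lift (4,7): star map gives -0.3262; window check 0.2 ≤ -0.3262 < 1.6 is false → out

1, 2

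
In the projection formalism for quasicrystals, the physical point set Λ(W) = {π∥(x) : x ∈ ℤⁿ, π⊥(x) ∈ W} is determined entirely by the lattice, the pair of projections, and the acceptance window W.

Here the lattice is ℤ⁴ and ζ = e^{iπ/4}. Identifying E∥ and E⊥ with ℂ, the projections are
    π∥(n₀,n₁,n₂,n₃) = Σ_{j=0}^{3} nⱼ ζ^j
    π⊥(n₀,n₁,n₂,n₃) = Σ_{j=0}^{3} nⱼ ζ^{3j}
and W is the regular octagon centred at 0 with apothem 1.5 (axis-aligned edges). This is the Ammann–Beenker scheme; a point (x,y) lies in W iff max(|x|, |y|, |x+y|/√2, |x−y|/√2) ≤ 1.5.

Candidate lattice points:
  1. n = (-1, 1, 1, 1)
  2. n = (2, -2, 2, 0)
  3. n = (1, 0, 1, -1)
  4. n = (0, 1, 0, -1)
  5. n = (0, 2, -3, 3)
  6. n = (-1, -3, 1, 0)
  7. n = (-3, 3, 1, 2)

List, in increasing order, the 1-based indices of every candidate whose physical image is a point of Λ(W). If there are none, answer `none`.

π⊥(n) = n₀ + n₁ζ³ + n₂ζ⁶ + n₃ζ⁹ where ζ = e^{iπ/4}.
candidate 1: n = (-1, 1, 1, 1) → π⊥ ≈ (-1.000000, +0.414214); max(|x|,|y|,|x±y|/√2) = 1.000000 ≤ 1.5 ⇒ ∈ W
candidate 2: n = (2, -2, 2, 0) → π⊥ ≈ (+3.414214, -3.414214); max(|x|,|y|,|x±y|/√2) = 4.828427 > 1.5 ⇒ ∉ W
candidate 3: n = (1, 0, 1, -1) → π⊥ ≈ (+0.292893, -1.707107); max(|x|,|y|,|x±y|/√2) = 1.707107 > 1.5 ⇒ ∉ W
candidate 4: n = (0, 1, 0, -1) → π⊥ ≈ (-1.414214, +0.000000); max(|x|,|y|,|x±y|/√2) = 1.414214 ≤ 1.5 ⇒ ∈ W
candidate 5: n = (0, 2, -3, 3) → π⊥ ≈ (+0.707107, +6.535534); max(|x|,|y|,|x±y|/√2) = 6.535534 > 1.5 ⇒ ∉ W
candidate 6: n = (-1, -3, 1, 0) → π⊥ ≈ (+1.121320, -3.121320); max(|x|,|y|,|x±y|/√2) = 3.121320 > 1.5 ⇒ ∉ W
candidate 7: n = (-3, 3, 1, 2) → π⊥ ≈ (-3.707107, +2.535534); max(|x|,|y|,|x±y|/√2) = 4.414214 > 1.5 ⇒ ∉ W

1, 4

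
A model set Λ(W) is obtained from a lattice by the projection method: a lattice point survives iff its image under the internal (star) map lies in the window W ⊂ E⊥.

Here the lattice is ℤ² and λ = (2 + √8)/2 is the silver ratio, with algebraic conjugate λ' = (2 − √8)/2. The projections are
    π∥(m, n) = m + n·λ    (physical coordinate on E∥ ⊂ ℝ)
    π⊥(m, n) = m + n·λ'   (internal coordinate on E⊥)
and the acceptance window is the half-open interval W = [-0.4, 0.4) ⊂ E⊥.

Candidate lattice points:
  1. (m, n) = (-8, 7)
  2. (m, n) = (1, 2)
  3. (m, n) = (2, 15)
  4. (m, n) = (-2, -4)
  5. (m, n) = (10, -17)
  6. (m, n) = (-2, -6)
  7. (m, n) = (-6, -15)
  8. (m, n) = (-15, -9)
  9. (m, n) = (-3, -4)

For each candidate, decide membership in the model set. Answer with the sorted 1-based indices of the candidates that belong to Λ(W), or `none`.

2, 4, 7

Compute λ' = (2−√8)/2 = -0.414214, so π⊥(m,n) = m -0.414214·n.
[1] lift (-8,7): star map gives -10.899495; window check -0.4 ≤ -10.899495 < 0.4 is false → out
[2] lift (1,2): star map gives 0.171573; window check -0.4 ≤ 0.171573 < 0.4 is true → IN Λ
[3] lift (2,15): star map gives -4.213203; window check -0.4 ≤ -4.213203 < 0.4 is false → out
[4] lift (-2,-4): star map gives -0.343146; window check -0.4 ≤ -0.343146 < 0.4 is true → IN Λ
[5] lift (10,-17): star map gives 17.041631; window check -0.4 ≤ 17.041631 < 0.4 is false → out
[6] lift (-2,-6): star map gives 0.485281; window check -0.4 ≤ 0.485281 < 0.4 is false → out
[7] lift (-6,-15): star map gives 0.213203; window check -0.4 ≤ 0.213203 < 0.4 is true → IN Λ
[8] lift (-15,-9): star map gives -11.272078; window check -0.4 ≤ -11.272078 < 0.4 is false → out
[9] lift (-3,-4): star map gives -1.343146; window check -0.4 ≤ -1.343146 < 0.4 is false → out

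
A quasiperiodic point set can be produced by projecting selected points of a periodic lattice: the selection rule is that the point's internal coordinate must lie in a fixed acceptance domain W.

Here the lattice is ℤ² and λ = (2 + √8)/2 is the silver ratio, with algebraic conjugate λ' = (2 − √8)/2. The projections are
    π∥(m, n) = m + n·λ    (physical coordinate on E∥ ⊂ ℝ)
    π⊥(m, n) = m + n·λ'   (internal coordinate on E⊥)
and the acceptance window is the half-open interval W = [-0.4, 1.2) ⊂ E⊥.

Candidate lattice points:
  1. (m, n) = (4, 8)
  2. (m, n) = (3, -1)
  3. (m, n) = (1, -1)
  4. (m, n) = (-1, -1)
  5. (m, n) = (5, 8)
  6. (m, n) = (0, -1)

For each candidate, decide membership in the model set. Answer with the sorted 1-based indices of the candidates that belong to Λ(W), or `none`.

Compute λ' = (2−√8)/2 = -0.41421, so π⊥(m,n) = m -0.41421·n.
candidate 1: (m,n)=(4,8) → π∥ = 4+8·λ ≈ 23.31371, π⊥ = 4+8·λ' ≈ 0.68629 ∈ [-0.4, 1.2) ⇒ IN Λ
candidate 2: (m,n)=(3,-1) → π∥ = 3-1·λ ≈ 0.58579, π⊥ = 3-1·λ' ≈ 3.41421 ∉ [-0.4, 1.2) ⇒ out
candidate 3: (m,n)=(1,-1) → π∥ = 1-1·λ ≈ -1.41421, π⊥ = 1-1·λ' ≈ 1.41421 ∉ [-0.4, 1.2) ⇒ out
candidate 4: (m,n)=(-1,-1) → π∥ = -1-1·λ ≈ -3.41421, π⊥ = -1-1·λ' ≈ -0.58579 ∉ [-0.4, 1.2) ⇒ out
candidate 5: (m,n)=(5,8) → π∥ = 5+8·λ ≈ 24.31371, π⊥ = 5+8·λ' ≈ 1.68629 ∉ [-0.4, 1.2) ⇒ out
candidate 6: (m,n)=(0,-1) → π∥ = 0-1·λ ≈ -2.41421, π⊥ = 0-1·λ' ≈ 0.41421 ∈ [-0.4, 1.2) ⇒ IN Λ

1, 6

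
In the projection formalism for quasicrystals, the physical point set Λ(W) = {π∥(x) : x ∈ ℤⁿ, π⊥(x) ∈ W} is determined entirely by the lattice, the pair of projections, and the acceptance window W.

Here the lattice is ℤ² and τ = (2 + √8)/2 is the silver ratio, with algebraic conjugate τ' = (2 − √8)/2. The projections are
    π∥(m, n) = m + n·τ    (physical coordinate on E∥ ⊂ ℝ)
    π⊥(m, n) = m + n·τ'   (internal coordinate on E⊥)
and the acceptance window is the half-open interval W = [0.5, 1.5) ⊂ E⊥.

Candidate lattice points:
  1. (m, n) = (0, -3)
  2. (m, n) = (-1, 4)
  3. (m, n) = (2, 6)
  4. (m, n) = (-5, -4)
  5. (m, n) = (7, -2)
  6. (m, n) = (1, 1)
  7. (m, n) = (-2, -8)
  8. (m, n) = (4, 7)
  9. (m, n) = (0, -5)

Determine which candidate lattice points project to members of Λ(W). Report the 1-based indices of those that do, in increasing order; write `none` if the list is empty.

Compute τ' = (2−√8)/2 = -0.41421, so π⊥(m,n) = m -0.41421·n.
[1] lift (0,-3): star map gives 1.24264; window check 0.5 ≤ 1.24264 < 1.5 is true → IN Λ
[2] lift (-1,4): star map gives -2.65685; window check 0.5 ≤ -2.65685 < 1.5 is false → out
[3] lift (2,6): star map gives -0.48528; window check 0.5 ≤ -0.48528 < 1.5 is false → out
[4] lift (-5,-4): star map gives -3.34315; window check 0.5 ≤ -3.34315 < 1.5 is false → out
[5] lift (7,-2): star map gives 7.82843; window check 0.5 ≤ 7.82843 < 1.5 is false → out
[6] lift (1,1): star map gives 0.58579; window check 0.5 ≤ 0.58579 < 1.5 is true → IN Λ
[7] lift (-2,-8): star map gives 1.31371; window check 0.5 ≤ 1.31371 < 1.5 is true → IN Λ
[8] lift (4,7): star map gives 1.10051; window check 0.5 ≤ 1.10051 < 1.5 is true → IN Λ
[9] lift (0,-5): star map gives 2.07107; window check 0.5 ≤ 2.07107 < 1.5 is false → out

1, 6, 7, 8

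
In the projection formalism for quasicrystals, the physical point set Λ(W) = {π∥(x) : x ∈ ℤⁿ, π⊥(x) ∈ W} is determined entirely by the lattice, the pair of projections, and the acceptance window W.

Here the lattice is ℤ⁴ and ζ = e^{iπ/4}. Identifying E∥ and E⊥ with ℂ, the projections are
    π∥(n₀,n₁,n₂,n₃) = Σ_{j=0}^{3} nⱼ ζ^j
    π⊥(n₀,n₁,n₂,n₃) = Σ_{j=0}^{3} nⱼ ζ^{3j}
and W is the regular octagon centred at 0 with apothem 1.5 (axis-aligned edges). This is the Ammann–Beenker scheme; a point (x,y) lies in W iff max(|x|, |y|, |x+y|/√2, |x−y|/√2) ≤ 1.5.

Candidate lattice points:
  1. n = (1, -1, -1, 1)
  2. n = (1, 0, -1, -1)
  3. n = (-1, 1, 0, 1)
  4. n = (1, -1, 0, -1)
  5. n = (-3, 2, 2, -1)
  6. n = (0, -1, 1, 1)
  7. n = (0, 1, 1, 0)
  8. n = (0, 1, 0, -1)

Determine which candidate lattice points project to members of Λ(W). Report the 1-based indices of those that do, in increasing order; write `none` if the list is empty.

With ζ = e^{iπ/4} the internal vectors are ζ^0,ζ^3,ζ^6,ζ^9.
#1 (1, -1, -1, 1): internal (2.4142, 1.0000); octagon support 2.4142 vs apothem 1.5 → ∉ W
#2 (1, 0, -1, -1): internal (0.2929, 0.2929); octagon support 0.4142 vs apothem 1.5 → ∈ W
#3 (-1, 1, 0, 1): internal (-1.0000, 1.4142); octagon support 1.7071 vs apothem 1.5 → ∉ W
#4 (1, -1, 0, -1): internal (1.0000, -1.4142); octagon support 1.7071 vs apothem 1.5 → ∉ W
#5 (-3, 2, 2, -1): internal (-5.1213, -1.2929); octagon support 5.1213 vs apothem 1.5 → ∉ W
#6 (0, -1, 1, 1): internal (1.4142, -1.0000); octagon support 1.7071 vs apothem 1.5 → ∉ W
#7 (0, 1, 1, 0): internal (-0.7071, -0.2929); octagon support 0.7071 vs apothem 1.5 → ∈ W
#8 (0, 1, 0, -1): internal (-1.4142, 0.0000); octagon support 1.4142 vs apothem 1.5 → ∈ W

2, 7, 8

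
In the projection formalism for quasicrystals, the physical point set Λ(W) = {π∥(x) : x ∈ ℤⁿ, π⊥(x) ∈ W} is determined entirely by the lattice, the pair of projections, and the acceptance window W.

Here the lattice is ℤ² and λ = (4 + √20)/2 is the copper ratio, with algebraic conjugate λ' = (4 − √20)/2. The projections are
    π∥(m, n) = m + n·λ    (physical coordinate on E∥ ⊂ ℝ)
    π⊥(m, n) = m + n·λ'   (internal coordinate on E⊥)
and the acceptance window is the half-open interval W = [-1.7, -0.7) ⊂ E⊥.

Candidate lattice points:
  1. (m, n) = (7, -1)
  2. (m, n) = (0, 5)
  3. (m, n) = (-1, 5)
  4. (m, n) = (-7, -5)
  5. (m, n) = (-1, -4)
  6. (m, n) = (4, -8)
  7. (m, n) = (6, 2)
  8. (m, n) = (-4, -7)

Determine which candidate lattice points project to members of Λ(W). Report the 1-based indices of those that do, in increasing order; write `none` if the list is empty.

λ' = (4−√20)/2 ≈ -0.2361.
candidate 1: (m,n)=(7,-1) → π∥ = 7-1·λ ≈ 2.7639, π⊥ = 7-1·λ' ≈ 7.2361 ∉ [-1.7, -0.7) ⇒ out
candidate 2: (m,n)=(0,5) → π∥ = 0+5·λ ≈ 21.1803, π⊥ = 0+5·λ' ≈ -1.1803 ∈ [-1.7, -0.7) ⇒ IN Λ
candidate 3: (m,n)=(-1,5) → π∥ = -1+5·λ ≈ 20.1803, π⊥ = -1+5·λ' ≈ -2.1803 ∉ [-1.7, -0.7) ⇒ out
candidate 4: (m,n)=(-7,-5) → π∥ = -7-5·λ ≈ -28.1803, π⊥ = -7-5·λ' ≈ -5.8197 ∉ [-1.7, -0.7) ⇒ out
candidate 5: (m,n)=(-1,-4) → π∥ = -1-4·λ ≈ -17.9443, π⊥ = -1-4·λ' ≈ -0.0557 ∉ [-1.7, -0.7) ⇒ out
candidate 6: (m,n)=(4,-8) → π∥ = 4-8·λ ≈ -29.8885, π⊥ = 4-8·λ' ≈ 5.8885 ∉ [-1.7, -0.7) ⇒ out
candidate 7: (m,n)=(6,2) → π∥ = 6+2·λ ≈ 14.4721, π⊥ = 6+2·λ' ≈ 5.5279 ∉ [-1.7, -0.7) ⇒ out
candidate 8: (m,n)=(-4,-7) → π∥ = -4-7·λ ≈ -33.6525, π⊥ = -4-7·λ' ≈ -2.3475 ∉ [-1.7, -0.7) ⇒ out

2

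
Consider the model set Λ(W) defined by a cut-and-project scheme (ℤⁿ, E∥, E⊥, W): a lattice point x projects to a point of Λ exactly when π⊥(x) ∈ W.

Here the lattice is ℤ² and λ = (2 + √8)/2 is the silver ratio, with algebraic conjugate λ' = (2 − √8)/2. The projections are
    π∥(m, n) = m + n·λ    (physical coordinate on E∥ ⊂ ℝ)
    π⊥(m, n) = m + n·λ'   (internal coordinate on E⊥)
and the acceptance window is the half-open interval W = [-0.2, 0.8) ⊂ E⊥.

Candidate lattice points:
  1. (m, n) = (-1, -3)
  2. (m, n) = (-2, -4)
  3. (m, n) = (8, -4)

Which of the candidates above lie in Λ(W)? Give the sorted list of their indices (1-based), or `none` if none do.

1

Numerically λ ≈ 2.41421 and λ' = −1/λ ≈ -0.41421.
candidate 1: (m,n)=(-1,-3) → π∥ = -1-3·λ ≈ -8.24264, π⊥ = -1-3·λ' ≈ 0.24264 ∈ [-0.2, 0.8) ⇒ IN Λ
candidate 2: (m,n)=(-2,-4) → π∥ = -2-4·λ ≈ -11.65685, π⊥ = -2-4·λ' ≈ -0.34315 ∉ [-0.2, 0.8) ⇒ out
candidate 3: (m,n)=(8,-4) → π∥ = 8-4·λ ≈ -1.65685, π⊥ = 8-4·λ' ≈ 9.65685 ∉ [-0.2, 0.8) ⇒ out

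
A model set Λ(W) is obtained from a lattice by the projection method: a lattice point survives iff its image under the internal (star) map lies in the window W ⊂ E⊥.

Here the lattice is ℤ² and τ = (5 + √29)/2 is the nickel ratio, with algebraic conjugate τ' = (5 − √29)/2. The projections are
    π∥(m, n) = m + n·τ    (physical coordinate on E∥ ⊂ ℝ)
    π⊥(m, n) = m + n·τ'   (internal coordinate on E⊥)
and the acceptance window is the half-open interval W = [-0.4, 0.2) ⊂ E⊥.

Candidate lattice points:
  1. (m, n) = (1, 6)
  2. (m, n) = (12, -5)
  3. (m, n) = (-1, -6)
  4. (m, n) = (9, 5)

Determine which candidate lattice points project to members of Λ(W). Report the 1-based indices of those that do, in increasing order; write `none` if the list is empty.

1, 3

τ' = (5−√29)/2 ≈ -0.192582.
#1 (1,6): internal coord 1 + (6)·τ' = -0.155494; -0.155494 ∈ [-0.4, 0.2) → IN Λ
#2 (12,-5): internal coord 12 + (-5)·τ' = +12.962912; +12.962912 ∉ [-0.4, 0.2) → out
#3 (-1,-6): internal coord -1 + (-6)·τ' = +0.155494; +0.155494 ∈ [-0.4, 0.2) → IN Λ
#4 (9,5): internal coord 9 + (5)·τ' = +8.037088; +8.037088 ∉ [-0.4, 0.2) → out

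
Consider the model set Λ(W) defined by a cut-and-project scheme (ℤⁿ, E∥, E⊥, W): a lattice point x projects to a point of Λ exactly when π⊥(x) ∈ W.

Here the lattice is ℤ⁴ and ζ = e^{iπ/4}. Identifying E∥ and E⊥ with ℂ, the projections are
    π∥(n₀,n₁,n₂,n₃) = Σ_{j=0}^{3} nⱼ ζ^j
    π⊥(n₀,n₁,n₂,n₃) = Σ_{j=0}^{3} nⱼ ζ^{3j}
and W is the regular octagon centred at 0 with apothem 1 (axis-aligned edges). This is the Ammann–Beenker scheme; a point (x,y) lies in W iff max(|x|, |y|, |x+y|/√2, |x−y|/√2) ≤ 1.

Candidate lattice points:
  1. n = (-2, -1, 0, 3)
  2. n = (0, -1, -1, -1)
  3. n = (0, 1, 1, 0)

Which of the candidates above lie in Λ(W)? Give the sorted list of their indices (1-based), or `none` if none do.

Internal map: ζ^{3j} for j=0..3 gives (1,0), (−√2/2,√2/2), (0,−1), (√2/2,√2/2).
candidate 1: n = (-2, -1, 0, 3) → π⊥ ≈ (+0.828427, +1.414214); max(|x|,|y|,|x±y|/√2) = 1.585786 > 1 ⇒ ∉ W
candidate 2: n = (0, -1, -1, -1) → π⊥ ≈ (+0.000000, -0.414214); max(|x|,|y|,|x±y|/√2) = 0.414214 ≤ 1 ⇒ ∈ W
candidate 3: n = (0, 1, 1, 0) → π⊥ ≈ (-0.707107, -0.292893); max(|x|,|y|,|x±y|/√2) = 0.707107 ≤ 1 ⇒ ∈ W

2, 3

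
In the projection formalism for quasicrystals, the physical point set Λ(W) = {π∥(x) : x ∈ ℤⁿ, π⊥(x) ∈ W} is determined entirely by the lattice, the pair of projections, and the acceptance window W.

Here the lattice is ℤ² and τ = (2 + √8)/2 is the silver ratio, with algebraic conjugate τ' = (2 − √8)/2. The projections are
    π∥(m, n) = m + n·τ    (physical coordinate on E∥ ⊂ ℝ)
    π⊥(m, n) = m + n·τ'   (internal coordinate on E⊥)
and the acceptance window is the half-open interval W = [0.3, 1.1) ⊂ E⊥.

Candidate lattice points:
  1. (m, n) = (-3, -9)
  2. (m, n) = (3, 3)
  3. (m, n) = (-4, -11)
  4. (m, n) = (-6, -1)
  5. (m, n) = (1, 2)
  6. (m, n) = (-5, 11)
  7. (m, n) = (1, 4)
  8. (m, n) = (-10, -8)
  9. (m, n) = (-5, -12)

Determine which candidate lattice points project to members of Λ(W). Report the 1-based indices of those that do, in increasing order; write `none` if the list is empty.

1, 3

Compute τ' = (2−√8)/2 = -0.414214, so π⊥(m,n) = m -0.414214·n.
[1] lift (-3,-9): star map gives 0.727922; window check 0.3 ≤ 0.727922 < 1.1 is true → IN Λ
[2] lift (3,3): star map gives 1.757359; window check 0.3 ≤ 1.757359 < 1.1 is false → out
[3] lift (-4,-11): star map gives 0.556349; window check 0.3 ≤ 0.556349 < 1.1 is true → IN Λ
[4] lift (-6,-1): star map gives -5.585786; window check 0.3 ≤ -5.585786 < 1.1 is false → out
[5] lift (1,2): star map gives 0.171573; window check 0.3 ≤ 0.171573 < 1.1 is false → out
[6] lift (-5,11): star map gives -9.556349; window check 0.3 ≤ -9.556349 < 1.1 is false → out
[7] lift (1,4): star map gives -0.656854; window check 0.3 ≤ -0.656854 < 1.1 is false → out
[8] lift (-10,-8): star map gives -6.686292; window check 0.3 ≤ -6.686292 < 1.1 is false → out
[9] lift (-5,-12): star map gives -0.029437; window check 0.3 ≤ -0.029437 < 1.1 is false → out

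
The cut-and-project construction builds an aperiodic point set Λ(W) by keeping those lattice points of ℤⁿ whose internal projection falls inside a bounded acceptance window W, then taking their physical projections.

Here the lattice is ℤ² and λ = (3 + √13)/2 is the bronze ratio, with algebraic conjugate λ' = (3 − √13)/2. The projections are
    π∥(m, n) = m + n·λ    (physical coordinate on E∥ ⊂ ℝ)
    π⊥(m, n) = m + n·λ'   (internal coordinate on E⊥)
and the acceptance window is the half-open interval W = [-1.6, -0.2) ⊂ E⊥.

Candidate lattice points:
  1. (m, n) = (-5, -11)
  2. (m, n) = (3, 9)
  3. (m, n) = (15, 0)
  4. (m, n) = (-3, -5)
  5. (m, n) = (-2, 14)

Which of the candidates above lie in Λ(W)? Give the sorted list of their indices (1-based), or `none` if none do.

λ' = (3−√13)/2 ≈ -0.302776.
#1 (-5,-11): internal coord -5 + (-11)·λ' = -1.669468; -1.669468 ∉ [-1.6, -0.2) → out
#2 (3,9): internal coord 3 + (9)·λ' = +0.275019; +0.275019 ∉ [-1.6, -0.2) → out
#3 (15,0): internal coord 15 + (0)·λ' = +15.000000; +15.000000 ∉ [-1.6, -0.2) → out
#4 (-3,-5): internal coord -3 + (-5)·λ' = -1.486122; -1.486122 ∈ [-1.6, -0.2) → IN Λ
#5 (-2,14): internal coord -2 + (14)·λ' = -6.238859; -6.238859 ∉ [-1.6, -0.2) → out

4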